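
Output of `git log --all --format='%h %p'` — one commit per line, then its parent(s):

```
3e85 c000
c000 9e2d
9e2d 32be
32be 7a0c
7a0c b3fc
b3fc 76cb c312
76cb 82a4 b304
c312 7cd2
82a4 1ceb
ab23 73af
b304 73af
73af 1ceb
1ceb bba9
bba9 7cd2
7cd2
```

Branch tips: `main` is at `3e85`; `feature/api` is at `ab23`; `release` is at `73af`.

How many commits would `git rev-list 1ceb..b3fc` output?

Reachable from b3fc: {1ceb, 73af, 76cb, 7cd2, 82a4, b304, b3fc, bba9, c312}.
Reachable from 1ceb: {1ceb, 7cd2, bba9}.
In b3fc's history but not 1ceb's: {73af, 76cb, 82a4, b304, b3fc, c312} — 6 commits.

6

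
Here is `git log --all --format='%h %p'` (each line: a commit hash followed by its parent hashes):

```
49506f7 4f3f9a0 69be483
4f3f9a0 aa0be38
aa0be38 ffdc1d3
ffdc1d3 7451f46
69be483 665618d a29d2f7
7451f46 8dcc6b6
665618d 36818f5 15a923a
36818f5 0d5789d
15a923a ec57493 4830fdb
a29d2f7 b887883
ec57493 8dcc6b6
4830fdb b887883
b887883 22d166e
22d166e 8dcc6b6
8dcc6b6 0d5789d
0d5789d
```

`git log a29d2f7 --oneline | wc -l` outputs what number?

Walking parent pointers from a29d2f7: reachable set = {0d5789d, 22d166e, 8dcc6b6, a29d2f7, b887883}.
That is 5 commits.

5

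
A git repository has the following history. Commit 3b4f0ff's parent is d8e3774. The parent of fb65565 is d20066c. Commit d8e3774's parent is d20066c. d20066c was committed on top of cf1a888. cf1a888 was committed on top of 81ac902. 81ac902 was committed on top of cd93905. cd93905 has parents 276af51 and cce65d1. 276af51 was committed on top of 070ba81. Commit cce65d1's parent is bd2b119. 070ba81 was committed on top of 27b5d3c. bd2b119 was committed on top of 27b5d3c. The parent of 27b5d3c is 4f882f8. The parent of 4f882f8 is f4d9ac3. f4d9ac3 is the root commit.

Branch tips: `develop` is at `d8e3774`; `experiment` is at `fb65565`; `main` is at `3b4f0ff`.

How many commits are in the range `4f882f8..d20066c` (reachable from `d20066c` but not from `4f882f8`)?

9

Reachable from d20066c: {070ba81, 276af51, 27b5d3c, 4f882f8, 81ac902, bd2b119, cce65d1, cd93905, cf1a888, d20066c, f4d9ac3}.
Reachable from 4f882f8: {4f882f8, f4d9ac3}.
In d20066c's history but not 4f882f8's: {070ba81, 276af51, 27b5d3c, 81ac902, bd2b119, cce65d1, cd93905, cf1a888, d20066c} — 9 commits.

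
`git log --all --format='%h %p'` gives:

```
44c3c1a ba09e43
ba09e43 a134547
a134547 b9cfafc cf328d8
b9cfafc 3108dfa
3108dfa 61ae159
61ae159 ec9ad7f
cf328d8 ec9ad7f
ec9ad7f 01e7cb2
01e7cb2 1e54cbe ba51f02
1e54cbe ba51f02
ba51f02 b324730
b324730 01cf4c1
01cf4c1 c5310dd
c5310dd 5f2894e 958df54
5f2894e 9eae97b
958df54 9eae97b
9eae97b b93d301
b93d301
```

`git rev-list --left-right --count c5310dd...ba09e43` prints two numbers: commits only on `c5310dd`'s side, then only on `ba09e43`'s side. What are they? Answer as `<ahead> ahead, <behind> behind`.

0 ahead, 12 behind

Reachable from c5310dd: {5f2894e, 958df54, 9eae97b, b93d301, c5310dd}.
Reachable from ba09e43: {01cf4c1, 01e7cb2, 1e54cbe, 3108dfa, 5f2894e, 61ae159, 958df54, 9eae97b, a134547, b324730, b93d301, b9cfafc, ba09e43, ba51f02, c5310dd, cf328d8, ec9ad7f}.
Only in c5310dd's history (ahead): {} — 0.
Only in ba09e43's history (behind): {01cf4c1, 01e7cb2, 1e54cbe, 3108dfa, 61ae159, a134547, b324730, b9cfafc, ba09e43, ba51f02, cf328d8, ec9ad7f} — 12.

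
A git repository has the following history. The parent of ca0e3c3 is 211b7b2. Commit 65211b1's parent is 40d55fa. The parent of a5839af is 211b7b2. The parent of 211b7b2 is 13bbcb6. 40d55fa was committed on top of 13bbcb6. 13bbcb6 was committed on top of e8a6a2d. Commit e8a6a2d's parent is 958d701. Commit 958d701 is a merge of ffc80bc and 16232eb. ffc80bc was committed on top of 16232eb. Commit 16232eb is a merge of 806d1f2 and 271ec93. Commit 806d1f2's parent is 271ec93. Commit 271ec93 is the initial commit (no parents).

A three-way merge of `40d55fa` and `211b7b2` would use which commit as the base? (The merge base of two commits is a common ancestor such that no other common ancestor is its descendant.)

Ancestors of 40d55fa: {13bbcb6, 16232eb, 271ec93, 40d55fa, 806d1f2, 958d701, e8a6a2d, ffc80bc}.
Ancestors of 211b7b2: {13bbcb6, 16232eb, 211b7b2, 271ec93, 806d1f2, 958d701, e8a6a2d, ffc80bc}.
Common ancestors: {13bbcb6, 16232eb, 271ec93, 806d1f2, 958d701, e8a6a2d, ffc80bc}.
Among these, 13bbcb6 is not an ancestor of any other common ancestor — it is the merge base.

13bbcb6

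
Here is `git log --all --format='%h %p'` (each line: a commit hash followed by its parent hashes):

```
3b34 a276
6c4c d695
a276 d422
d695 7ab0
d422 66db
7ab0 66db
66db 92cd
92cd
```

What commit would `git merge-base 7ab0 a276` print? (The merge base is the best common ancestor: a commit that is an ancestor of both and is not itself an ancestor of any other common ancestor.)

66db

Ancestors of 7ab0: {66db, 7ab0, 92cd}.
Ancestors of a276: {66db, 92cd, a276, d422}.
Common ancestors: {66db, 92cd}.
Among these, 66db is not an ancestor of any other common ancestor — it is the merge base.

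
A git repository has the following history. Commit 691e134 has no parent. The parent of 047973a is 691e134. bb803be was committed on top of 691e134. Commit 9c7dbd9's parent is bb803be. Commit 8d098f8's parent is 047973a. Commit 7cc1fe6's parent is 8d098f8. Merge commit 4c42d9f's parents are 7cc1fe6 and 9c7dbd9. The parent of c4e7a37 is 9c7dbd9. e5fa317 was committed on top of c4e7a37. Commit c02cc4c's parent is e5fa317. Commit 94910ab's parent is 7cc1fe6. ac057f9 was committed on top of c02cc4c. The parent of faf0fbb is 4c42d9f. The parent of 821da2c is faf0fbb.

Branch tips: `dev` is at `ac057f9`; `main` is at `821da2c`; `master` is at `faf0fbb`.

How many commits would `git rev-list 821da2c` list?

Walking parent pointers from 821da2c: reachable set = {047973a, 4c42d9f, 691e134, 7cc1fe6, 821da2c, 8d098f8, 9c7dbd9, bb803be, faf0fbb}.
That is 9 commits.

9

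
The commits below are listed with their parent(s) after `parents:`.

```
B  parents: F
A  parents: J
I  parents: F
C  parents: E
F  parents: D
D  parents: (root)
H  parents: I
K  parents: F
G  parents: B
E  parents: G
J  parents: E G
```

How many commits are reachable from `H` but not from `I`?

Reachable from H: {D, F, H, I}.
Reachable from I: {D, F, I}.
In H's history but not I's: {H} — 1 commit.

1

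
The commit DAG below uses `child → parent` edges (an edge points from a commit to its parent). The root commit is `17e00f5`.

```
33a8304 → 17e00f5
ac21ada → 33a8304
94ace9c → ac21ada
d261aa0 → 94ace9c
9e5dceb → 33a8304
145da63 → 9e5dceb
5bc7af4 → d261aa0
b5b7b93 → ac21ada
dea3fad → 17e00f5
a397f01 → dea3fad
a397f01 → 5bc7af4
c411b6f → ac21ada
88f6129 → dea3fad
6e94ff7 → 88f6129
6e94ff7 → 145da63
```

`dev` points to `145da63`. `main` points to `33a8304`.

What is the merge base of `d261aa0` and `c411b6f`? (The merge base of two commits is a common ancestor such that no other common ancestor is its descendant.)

Ancestors of d261aa0: {17e00f5, 33a8304, 94ace9c, ac21ada, d261aa0}.
Ancestors of c411b6f: {17e00f5, 33a8304, ac21ada, c411b6f}.
Common ancestors: {17e00f5, 33a8304, ac21ada}.
Among these, ac21ada is not an ancestor of any other common ancestor — it is the merge base.

ac21ada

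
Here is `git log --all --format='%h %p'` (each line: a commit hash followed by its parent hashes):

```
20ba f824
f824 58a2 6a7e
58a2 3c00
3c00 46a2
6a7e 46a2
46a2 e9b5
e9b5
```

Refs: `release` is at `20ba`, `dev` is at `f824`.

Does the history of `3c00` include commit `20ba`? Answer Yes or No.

No

Ancestors of 3c00: {3c00, 46a2, e9b5}.
20ba is not in that set, so it is not an ancestor of 3c00.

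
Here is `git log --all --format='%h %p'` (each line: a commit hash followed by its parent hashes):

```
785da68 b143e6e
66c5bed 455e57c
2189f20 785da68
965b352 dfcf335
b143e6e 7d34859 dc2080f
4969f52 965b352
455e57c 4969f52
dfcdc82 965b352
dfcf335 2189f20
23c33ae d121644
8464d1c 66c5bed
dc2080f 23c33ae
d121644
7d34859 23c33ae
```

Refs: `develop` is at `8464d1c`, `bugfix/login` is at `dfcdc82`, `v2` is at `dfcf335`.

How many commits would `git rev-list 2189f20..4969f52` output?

Reachable from 4969f52: {2189f20, 23c33ae, 4969f52, 785da68, 7d34859, 965b352, b143e6e, d121644, dc2080f, dfcf335}.
Reachable from 2189f20: {2189f20, 23c33ae, 785da68, 7d34859, b143e6e, d121644, dc2080f}.
In 4969f52's history but not 2189f20's: {4969f52, 965b352, dfcf335} — 3 commits.

3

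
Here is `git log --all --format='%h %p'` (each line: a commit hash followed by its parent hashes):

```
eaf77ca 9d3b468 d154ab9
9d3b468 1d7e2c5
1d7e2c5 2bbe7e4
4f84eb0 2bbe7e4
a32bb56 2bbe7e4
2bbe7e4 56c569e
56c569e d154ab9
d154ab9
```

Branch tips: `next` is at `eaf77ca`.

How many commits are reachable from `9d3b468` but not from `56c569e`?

3

Reachable from 9d3b468: {1d7e2c5, 2bbe7e4, 56c569e, 9d3b468, d154ab9}.
Reachable from 56c569e: {56c569e, d154ab9}.
In 9d3b468's history but not 56c569e's: {1d7e2c5, 2bbe7e4, 9d3b468} — 3 commits.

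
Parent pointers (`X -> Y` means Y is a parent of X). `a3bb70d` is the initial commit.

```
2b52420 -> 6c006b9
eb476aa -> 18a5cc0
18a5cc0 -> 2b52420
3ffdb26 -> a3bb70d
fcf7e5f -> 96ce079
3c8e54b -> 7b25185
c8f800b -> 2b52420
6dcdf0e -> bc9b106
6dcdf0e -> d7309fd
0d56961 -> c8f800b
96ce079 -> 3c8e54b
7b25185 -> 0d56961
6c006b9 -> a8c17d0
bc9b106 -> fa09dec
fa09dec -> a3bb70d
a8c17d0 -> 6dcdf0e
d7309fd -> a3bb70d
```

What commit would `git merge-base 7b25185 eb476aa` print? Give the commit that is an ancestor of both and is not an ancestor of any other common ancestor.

2b52420

Ancestors of 7b25185: {0d56961, 2b52420, 6c006b9, 6dcdf0e, 7b25185, a3bb70d, a8c17d0, bc9b106, c8f800b, d7309fd, fa09dec}.
Ancestors of eb476aa: {18a5cc0, 2b52420, 6c006b9, 6dcdf0e, a3bb70d, a8c17d0, bc9b106, d7309fd, eb476aa, fa09dec}.
Common ancestors: {2b52420, 6c006b9, 6dcdf0e, a3bb70d, a8c17d0, bc9b106, d7309fd, fa09dec}.
Among these, 2b52420 is not an ancestor of any other common ancestor — it is the merge base.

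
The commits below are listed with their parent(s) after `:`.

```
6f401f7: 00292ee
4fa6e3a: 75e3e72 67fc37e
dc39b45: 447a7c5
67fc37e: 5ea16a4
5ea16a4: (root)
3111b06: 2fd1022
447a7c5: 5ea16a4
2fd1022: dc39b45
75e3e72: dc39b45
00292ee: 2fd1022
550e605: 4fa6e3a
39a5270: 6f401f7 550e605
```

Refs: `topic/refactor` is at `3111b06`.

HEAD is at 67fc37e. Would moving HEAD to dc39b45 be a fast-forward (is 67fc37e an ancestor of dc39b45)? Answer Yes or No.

No

A fast-forward from 67fc37e to dc39b45 is possible iff 67fc37e is an ancestor of dc39b45.
Ancestors of dc39b45: {447a7c5, 5ea16a4, dc39b45}.
67fc37e is not among them, so fast-forward is not possible.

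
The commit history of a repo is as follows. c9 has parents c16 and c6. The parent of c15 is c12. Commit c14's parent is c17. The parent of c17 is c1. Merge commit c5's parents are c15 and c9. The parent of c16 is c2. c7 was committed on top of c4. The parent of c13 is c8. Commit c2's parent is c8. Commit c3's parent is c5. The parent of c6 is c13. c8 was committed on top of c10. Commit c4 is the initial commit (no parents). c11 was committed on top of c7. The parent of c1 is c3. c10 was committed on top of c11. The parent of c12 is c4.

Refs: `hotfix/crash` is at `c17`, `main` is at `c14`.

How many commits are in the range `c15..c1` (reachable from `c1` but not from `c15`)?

Reachable from c1: {c1, c10, c11, c12, c13, c15, c16, c2, c3, c4, c5, c6, c7, c8, c9}.
Reachable from c15: {c12, c15, c4}.
In c1's history but not c15's: {c1, c10, c11, c13, c16, c2, c3, c5, c6, c7, c8, c9} — 12 commits.

12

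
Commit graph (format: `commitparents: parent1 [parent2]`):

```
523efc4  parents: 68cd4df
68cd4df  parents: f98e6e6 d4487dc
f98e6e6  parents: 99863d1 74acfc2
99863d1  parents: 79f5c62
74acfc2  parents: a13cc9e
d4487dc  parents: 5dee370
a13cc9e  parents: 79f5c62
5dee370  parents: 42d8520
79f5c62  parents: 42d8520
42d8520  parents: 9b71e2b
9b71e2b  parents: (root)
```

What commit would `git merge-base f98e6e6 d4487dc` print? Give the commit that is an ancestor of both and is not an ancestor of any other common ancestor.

Ancestors of f98e6e6: {42d8520, 74acfc2, 79f5c62, 99863d1, 9b71e2b, a13cc9e, f98e6e6}.
Ancestors of d4487dc: {42d8520, 5dee370, 9b71e2b, d4487dc}.
Common ancestors: {42d8520, 9b71e2b}.
Among these, 42d8520 is not an ancestor of any other common ancestor — it is the merge base.

42d8520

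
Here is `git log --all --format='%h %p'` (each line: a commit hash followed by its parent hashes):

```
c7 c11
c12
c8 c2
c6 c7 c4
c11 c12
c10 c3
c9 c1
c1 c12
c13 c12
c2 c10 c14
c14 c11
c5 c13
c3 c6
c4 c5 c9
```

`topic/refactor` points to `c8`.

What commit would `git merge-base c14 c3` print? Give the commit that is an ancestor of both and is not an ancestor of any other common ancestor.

Ancestors of c14: {c11, c12, c14}.
Ancestors of c3: {c1, c11, c12, c13, c3, c4, c5, c6, c7, c9}.
Common ancestors: {c11, c12}.
Among these, c11 is not an ancestor of any other common ancestor — it is the merge base.

c11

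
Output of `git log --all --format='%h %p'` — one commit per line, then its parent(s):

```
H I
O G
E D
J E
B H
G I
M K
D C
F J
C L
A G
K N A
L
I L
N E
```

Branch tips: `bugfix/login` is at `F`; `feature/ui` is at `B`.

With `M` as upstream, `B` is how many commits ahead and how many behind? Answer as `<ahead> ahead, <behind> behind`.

2 ahead, 8 behind

Reachable from B: {B, H, I, L}.
Reachable from M: {A, C, D, E, G, I, K, L, M, N}.
Only in B's history (ahead): {B, H} — 2.
Only in M's history (behind): {A, C, D, E, G, K, M, N} — 8.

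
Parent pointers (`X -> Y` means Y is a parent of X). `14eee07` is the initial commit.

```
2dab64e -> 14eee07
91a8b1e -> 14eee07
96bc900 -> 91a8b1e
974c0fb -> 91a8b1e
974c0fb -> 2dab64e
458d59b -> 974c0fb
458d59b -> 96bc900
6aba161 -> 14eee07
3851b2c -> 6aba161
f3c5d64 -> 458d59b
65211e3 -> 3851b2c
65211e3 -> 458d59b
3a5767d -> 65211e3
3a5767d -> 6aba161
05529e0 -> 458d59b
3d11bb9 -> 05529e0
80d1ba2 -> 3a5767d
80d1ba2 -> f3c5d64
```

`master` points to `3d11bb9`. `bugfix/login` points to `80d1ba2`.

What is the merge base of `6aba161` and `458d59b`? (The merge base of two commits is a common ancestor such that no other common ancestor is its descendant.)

14eee07

Ancestors of 6aba161: {14eee07, 6aba161}.
Ancestors of 458d59b: {14eee07, 2dab64e, 458d59b, 91a8b1e, 96bc900, 974c0fb}.
Common ancestors: {14eee07}.
The only common ancestor is 14eee07, so it is the merge base.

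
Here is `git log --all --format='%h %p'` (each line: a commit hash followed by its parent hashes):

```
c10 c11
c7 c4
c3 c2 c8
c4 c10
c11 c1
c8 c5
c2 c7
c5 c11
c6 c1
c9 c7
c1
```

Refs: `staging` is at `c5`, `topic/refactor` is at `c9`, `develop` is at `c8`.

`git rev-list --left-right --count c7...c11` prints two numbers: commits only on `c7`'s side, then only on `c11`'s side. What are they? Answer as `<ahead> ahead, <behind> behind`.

3 ahead, 0 behind

Reachable from c7: {c1, c10, c11, c4, c7}.
Reachable from c11: {c1, c11}.
Only in c7's history (ahead): {c10, c4, c7} — 3.
Only in c11's history (behind): {} — 0.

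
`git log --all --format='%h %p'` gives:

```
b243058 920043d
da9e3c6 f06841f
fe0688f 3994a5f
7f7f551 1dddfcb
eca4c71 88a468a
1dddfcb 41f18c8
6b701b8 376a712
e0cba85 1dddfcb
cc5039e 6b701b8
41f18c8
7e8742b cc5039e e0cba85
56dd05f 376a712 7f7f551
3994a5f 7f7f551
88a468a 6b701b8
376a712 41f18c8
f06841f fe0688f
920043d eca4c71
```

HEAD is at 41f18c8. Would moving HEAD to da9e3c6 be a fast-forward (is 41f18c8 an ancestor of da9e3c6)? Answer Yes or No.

A fast-forward from 41f18c8 to da9e3c6 is possible iff 41f18c8 is an ancestor of da9e3c6.
Ancestors of da9e3c6: {1dddfcb, 3994a5f, 41f18c8, 7f7f551, da9e3c6, f06841f, fe0688f}.
41f18c8 is among them, so fast-forward is possible.

Yes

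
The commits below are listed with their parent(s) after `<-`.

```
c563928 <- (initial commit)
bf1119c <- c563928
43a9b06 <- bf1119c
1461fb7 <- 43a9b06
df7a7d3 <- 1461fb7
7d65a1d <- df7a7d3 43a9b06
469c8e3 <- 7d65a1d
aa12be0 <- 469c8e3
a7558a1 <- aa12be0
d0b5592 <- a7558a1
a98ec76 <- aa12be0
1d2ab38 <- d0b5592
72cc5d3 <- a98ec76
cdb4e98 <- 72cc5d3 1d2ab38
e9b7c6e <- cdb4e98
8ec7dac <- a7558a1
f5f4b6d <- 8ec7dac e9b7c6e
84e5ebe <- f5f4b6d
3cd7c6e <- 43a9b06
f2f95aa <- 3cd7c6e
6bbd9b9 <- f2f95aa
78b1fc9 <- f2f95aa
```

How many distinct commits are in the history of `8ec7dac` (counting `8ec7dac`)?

Walking parent pointers from 8ec7dac: reachable set = {1461fb7, 43a9b06, 469c8e3, 7d65a1d, 8ec7dac, a7558a1, aa12be0, bf1119c, c563928, df7a7d3}.
That is 10 commits.

10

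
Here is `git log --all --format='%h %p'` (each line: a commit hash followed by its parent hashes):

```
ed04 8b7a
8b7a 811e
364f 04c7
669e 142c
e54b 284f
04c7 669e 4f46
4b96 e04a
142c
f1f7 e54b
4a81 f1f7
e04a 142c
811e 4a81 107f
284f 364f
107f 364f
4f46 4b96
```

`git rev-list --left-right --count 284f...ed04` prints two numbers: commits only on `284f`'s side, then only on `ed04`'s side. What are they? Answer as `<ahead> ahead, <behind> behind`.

0 ahead, 7 behind

Reachable from 284f: {04c7, 142c, 284f, 364f, 4b96, 4f46, 669e, e04a}.
Reachable from ed04: {04c7, 107f, 142c, 284f, 364f, 4a81, 4b96, 4f46, 669e, 811e, 8b7a, e04a, e54b, ed04, f1f7}.
Only in 284f's history (ahead): {} — 0.
Only in ed04's history (behind): {107f, 4a81, 811e, 8b7a, e54b, ed04, f1f7} — 7.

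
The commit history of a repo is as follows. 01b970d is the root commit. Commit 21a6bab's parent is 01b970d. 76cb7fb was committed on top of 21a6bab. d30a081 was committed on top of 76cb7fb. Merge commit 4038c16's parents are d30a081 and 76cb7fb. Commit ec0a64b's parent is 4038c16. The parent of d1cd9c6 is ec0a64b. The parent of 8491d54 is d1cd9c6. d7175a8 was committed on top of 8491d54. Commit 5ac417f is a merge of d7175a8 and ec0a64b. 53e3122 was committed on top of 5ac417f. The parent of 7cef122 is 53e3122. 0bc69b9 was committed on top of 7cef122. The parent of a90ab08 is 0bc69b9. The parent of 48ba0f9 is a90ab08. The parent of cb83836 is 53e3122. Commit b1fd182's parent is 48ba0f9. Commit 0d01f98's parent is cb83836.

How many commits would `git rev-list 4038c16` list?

5

Walking parent pointers from 4038c16: reachable set = {01b970d, 21a6bab, 4038c16, 76cb7fb, d30a081}.
That is 5 commits.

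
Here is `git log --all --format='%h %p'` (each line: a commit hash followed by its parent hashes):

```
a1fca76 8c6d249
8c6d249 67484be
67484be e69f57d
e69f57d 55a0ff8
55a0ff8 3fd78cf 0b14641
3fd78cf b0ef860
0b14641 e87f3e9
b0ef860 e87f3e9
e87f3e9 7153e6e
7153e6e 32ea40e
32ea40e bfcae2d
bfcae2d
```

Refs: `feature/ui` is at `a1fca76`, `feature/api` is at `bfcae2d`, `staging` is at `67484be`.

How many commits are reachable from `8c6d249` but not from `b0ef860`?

Reachable from 8c6d249: {0b14641, 32ea40e, 3fd78cf, 55a0ff8, 67484be, 7153e6e, 8c6d249, b0ef860, bfcae2d, e69f57d, e87f3e9}.
Reachable from b0ef860: {32ea40e, 7153e6e, b0ef860, bfcae2d, e87f3e9}.
In 8c6d249's history but not b0ef860's: {0b14641, 3fd78cf, 55a0ff8, 67484be, 8c6d249, e69f57d} — 6 commits.

6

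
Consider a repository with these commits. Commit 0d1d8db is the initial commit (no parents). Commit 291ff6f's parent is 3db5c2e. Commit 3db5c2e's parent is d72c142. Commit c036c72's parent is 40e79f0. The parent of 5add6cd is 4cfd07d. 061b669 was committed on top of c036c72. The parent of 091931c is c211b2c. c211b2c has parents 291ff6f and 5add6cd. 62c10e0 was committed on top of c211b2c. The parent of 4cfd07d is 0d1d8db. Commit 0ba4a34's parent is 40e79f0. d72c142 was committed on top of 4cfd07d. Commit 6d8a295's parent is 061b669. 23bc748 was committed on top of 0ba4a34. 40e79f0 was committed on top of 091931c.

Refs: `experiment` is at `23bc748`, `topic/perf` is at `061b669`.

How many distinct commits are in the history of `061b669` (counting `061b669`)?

Walking parent pointers from 061b669: reachable set = {061b669, 091931c, 0d1d8db, 291ff6f, 3db5c2e, 40e79f0, 4cfd07d, 5add6cd, c036c72, c211b2c, d72c142}.
That is 11 commits.

11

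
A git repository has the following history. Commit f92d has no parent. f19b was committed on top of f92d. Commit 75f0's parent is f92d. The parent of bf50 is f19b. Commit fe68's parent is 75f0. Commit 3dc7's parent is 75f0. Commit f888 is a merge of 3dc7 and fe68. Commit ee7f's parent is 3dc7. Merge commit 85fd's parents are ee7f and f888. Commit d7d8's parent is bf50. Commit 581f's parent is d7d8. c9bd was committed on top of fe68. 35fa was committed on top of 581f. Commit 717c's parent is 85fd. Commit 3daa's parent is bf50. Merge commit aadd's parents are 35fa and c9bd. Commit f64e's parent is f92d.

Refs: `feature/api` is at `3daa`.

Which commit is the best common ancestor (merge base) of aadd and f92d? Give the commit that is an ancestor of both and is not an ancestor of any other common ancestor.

Ancestors of aadd: {35fa, 581f, 75f0, aadd, bf50, c9bd, d7d8, f19b, f92d, fe68}.
Ancestors of f92d: {f92d}.
Common ancestors: {f92d}.
The only common ancestor is f92d, so it is the merge base.

f92d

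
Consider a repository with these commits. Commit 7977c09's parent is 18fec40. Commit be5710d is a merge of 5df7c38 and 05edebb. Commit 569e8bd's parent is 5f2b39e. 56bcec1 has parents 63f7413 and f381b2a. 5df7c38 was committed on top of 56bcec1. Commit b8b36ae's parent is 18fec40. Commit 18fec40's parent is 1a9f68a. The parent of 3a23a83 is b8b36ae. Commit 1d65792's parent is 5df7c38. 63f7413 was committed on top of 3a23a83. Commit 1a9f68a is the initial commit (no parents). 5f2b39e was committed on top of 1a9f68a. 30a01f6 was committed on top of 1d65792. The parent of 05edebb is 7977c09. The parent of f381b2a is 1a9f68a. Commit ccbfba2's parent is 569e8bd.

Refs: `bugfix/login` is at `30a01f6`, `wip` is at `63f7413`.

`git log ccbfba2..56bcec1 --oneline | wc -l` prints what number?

6

Reachable from 56bcec1: {18fec40, 1a9f68a, 3a23a83, 56bcec1, 63f7413, b8b36ae, f381b2a}.
Reachable from ccbfba2: {1a9f68a, 569e8bd, 5f2b39e, ccbfba2}.
In 56bcec1's history but not ccbfba2's: {18fec40, 3a23a83, 56bcec1, 63f7413, b8b36ae, f381b2a} — 6 commits.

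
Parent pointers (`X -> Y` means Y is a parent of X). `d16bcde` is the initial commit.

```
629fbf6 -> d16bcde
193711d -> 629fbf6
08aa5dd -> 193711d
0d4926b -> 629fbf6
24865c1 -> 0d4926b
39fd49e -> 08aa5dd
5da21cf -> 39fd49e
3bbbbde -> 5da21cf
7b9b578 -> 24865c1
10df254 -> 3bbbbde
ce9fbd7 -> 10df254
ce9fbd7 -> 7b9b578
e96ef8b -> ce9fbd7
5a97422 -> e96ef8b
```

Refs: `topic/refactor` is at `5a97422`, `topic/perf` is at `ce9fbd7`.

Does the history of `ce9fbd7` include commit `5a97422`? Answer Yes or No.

Ancestors of ce9fbd7: {08aa5dd, 0d4926b, 10df254, 193711d, 24865c1, 39fd49e, 3bbbbde, 5da21cf, 629fbf6, 7b9b578, ce9fbd7, d16bcde}.
5a97422 is not in that set, so it is not an ancestor of ce9fbd7.

No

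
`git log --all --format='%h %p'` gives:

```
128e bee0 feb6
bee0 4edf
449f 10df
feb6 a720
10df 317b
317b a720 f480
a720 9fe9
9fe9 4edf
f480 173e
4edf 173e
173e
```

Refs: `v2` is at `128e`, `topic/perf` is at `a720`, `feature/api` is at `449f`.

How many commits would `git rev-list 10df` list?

Walking parent pointers from 10df: reachable set = {10df, 173e, 317b, 4edf, 9fe9, a720, f480}.
That is 7 commits.

7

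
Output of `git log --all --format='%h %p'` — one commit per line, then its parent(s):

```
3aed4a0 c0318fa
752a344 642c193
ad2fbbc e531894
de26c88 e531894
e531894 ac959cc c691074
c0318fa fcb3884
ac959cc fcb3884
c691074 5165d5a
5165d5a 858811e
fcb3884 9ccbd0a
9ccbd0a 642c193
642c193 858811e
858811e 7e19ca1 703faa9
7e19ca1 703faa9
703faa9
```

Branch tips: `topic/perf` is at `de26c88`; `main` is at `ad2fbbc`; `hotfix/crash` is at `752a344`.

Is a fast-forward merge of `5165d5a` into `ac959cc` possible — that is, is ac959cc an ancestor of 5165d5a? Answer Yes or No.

No

A fast-forward from ac959cc to 5165d5a is possible iff ac959cc is an ancestor of 5165d5a.
Ancestors of 5165d5a: {5165d5a, 703faa9, 7e19ca1, 858811e}.
ac959cc is not among them, so fast-forward is not possible.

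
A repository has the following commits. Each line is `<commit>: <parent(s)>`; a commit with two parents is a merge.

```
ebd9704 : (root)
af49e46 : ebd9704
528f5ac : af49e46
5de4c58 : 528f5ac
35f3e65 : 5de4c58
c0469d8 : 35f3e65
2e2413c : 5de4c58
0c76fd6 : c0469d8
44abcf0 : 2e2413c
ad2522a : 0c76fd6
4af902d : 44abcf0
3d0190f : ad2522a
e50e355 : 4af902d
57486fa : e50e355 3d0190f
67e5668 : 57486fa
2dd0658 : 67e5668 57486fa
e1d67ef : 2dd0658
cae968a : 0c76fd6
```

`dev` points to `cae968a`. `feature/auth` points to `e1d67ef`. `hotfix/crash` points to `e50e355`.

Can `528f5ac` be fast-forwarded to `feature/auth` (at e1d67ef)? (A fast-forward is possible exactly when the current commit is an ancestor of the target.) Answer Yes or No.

A fast-forward from 528f5ac to e1d67ef is possible iff 528f5ac is an ancestor of e1d67ef.
Ancestors of e1d67ef: {0c76fd6, 2dd0658, 2e2413c, 35f3e65, 3d0190f, 44abcf0, 4af902d, 528f5ac, 57486fa, 5de4c58, 67e5668, ad2522a, af49e46, c0469d8, e1d67ef, e50e355, ebd9704}.
528f5ac is among them, so fast-forward is possible.

Yes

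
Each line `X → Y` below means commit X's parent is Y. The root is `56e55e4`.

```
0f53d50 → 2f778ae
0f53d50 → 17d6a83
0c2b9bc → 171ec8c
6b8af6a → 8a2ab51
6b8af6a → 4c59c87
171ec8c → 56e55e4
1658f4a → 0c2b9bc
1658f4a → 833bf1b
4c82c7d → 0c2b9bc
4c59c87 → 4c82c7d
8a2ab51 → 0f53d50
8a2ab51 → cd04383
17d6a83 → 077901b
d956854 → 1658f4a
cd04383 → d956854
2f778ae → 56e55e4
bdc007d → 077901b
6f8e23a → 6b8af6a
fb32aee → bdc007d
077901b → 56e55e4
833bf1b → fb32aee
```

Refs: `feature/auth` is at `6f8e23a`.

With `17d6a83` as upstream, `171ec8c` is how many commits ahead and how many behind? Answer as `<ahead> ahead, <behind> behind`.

Reachable from 171ec8c: {171ec8c, 56e55e4}.
Reachable from 17d6a83: {077901b, 17d6a83, 56e55e4}.
Only in 171ec8c's history (ahead): {171ec8c} — 1.
Only in 17d6a83's history (behind): {077901b, 17d6a83} — 2.

1 ahead, 2 behind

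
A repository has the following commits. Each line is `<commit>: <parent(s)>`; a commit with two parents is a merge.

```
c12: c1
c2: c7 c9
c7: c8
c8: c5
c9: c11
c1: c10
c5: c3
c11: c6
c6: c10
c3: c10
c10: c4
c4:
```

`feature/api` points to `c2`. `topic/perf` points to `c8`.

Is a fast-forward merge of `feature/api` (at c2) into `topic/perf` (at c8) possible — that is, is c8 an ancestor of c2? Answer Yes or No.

Yes

A fast-forward from c8 to c2 is possible iff c8 is an ancestor of c2.
Ancestors of c2: {c10, c11, c2, c3, c4, c5, c6, c7, c8, c9}.
c8 is among them, so fast-forward is possible.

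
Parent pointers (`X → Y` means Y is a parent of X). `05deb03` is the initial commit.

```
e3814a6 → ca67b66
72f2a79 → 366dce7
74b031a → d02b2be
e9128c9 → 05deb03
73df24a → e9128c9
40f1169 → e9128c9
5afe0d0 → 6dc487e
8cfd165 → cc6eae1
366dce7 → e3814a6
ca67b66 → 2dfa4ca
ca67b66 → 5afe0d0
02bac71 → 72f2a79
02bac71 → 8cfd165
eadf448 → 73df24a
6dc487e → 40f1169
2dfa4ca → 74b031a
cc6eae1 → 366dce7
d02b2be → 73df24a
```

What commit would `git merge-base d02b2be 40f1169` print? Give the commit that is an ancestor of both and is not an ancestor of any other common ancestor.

Ancestors of d02b2be: {05deb03, 73df24a, d02b2be, e9128c9}.
Ancestors of 40f1169: {05deb03, 40f1169, e9128c9}.
Common ancestors: {05deb03, e9128c9}.
Among these, e9128c9 is not an ancestor of any other common ancestor — it is the merge base.

e9128c9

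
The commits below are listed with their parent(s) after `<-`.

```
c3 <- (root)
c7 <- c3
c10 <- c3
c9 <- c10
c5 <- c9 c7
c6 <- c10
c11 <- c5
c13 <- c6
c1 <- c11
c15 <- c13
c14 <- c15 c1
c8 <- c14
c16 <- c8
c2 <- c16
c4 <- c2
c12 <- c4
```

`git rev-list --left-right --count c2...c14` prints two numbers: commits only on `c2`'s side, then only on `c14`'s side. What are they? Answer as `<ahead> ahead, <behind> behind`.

3 ahead, 0 behind

Reachable from c2: {c1, c10, c11, c13, c14, c15, c16, c2, c3, c5, c6, c7, c8, c9}.
Reachable from c14: {c1, c10, c11, c13, c14, c15, c3, c5, c6, c7, c9}.
Only in c2's history (ahead): {c16, c2, c8} — 3.
Only in c14's history (behind): {} — 0.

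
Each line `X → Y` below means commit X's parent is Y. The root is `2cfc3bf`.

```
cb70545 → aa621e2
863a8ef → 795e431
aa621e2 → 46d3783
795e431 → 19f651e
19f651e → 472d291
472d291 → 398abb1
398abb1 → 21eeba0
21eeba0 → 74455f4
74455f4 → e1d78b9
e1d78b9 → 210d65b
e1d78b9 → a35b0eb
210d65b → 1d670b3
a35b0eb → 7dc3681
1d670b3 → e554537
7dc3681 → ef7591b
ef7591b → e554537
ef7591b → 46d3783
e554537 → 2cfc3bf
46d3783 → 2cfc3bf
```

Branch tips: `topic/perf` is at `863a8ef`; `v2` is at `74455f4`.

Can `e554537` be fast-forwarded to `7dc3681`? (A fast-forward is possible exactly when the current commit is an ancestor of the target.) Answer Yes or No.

A fast-forward from e554537 to 7dc3681 is possible iff e554537 is an ancestor of 7dc3681.
Ancestors of 7dc3681: {2cfc3bf, 46d3783, 7dc3681, e554537, ef7591b}.
e554537 is among them, so fast-forward is possible.

Yes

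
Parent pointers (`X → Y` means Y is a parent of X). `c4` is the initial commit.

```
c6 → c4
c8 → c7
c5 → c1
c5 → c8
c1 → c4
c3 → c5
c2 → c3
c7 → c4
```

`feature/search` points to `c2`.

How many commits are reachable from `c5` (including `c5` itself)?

Walking parent pointers from c5: reachable set = {c1, c4, c5, c7, c8}.
That is 5 commits.

5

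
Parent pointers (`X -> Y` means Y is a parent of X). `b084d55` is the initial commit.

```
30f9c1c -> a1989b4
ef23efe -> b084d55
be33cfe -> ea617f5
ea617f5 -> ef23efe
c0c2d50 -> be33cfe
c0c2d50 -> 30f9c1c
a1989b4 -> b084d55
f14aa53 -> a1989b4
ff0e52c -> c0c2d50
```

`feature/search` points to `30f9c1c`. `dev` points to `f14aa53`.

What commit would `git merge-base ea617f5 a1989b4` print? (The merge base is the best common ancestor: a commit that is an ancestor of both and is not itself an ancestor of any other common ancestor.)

Ancestors of ea617f5: {b084d55, ea617f5, ef23efe}.
Ancestors of a1989b4: {a1989b4, b084d55}.
Common ancestors: {b084d55}.
The only common ancestor is b084d55, so it is the merge base.

b084d55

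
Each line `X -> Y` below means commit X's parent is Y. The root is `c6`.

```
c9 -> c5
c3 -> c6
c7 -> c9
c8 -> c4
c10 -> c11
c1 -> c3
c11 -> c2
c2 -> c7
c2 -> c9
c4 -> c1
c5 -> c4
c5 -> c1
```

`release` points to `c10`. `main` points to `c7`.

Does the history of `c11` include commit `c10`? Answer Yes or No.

No

Ancestors of c11: {c1, c11, c2, c3, c4, c5, c6, c7, c9}.
c10 is not in that set, so it is not an ancestor of c11.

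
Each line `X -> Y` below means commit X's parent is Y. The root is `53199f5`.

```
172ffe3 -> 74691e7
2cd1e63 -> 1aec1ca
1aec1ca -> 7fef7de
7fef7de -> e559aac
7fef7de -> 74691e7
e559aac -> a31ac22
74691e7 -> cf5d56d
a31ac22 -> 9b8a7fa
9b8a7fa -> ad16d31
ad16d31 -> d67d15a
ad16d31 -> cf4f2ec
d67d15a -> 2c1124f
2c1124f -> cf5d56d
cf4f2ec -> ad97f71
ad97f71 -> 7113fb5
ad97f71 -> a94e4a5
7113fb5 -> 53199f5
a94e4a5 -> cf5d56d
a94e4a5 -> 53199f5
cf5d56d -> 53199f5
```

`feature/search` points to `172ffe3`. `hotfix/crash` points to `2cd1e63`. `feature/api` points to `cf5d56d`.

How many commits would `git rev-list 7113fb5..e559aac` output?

Reachable from e559aac: {2c1124f, 53199f5, 7113fb5, 9b8a7fa, a31ac22, a94e4a5, ad16d31, ad97f71, cf4f2ec, cf5d56d, d67d15a, e559aac}.
Reachable from 7113fb5: {53199f5, 7113fb5}.
In e559aac's history but not 7113fb5's: {2c1124f, 9b8a7fa, a31ac22, a94e4a5, ad16d31, ad97f71, cf4f2ec, cf5d56d, d67d15a, e559aac} — 10 commits.

10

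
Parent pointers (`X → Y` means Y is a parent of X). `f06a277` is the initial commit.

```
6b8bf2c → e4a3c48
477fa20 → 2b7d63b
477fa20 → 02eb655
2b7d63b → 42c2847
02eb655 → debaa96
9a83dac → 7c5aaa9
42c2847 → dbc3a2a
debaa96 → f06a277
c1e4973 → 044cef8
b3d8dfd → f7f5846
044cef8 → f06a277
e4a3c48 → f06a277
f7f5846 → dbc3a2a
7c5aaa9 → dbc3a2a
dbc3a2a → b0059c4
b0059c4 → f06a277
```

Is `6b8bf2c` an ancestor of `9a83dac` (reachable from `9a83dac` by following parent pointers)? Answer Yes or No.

No

Ancestors of 9a83dac: {7c5aaa9, 9a83dac, b0059c4, dbc3a2a, f06a277}.
6b8bf2c is not in that set, so it is not an ancestor of 9a83dac.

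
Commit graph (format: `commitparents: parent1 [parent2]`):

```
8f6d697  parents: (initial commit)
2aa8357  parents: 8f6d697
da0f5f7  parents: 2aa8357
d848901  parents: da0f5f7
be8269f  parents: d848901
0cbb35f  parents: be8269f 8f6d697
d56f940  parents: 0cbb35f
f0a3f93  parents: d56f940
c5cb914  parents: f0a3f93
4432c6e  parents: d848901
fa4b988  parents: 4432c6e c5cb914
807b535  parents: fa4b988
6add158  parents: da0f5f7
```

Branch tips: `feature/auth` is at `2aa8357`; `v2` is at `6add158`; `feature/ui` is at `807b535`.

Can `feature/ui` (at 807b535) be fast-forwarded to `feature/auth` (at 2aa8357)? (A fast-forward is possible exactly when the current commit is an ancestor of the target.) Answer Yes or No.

No

A fast-forward from 807b535 to 2aa8357 is possible iff 807b535 is an ancestor of 2aa8357.
Ancestors of 2aa8357: {2aa8357, 8f6d697}.
807b535 is not among them, so fast-forward is not possible.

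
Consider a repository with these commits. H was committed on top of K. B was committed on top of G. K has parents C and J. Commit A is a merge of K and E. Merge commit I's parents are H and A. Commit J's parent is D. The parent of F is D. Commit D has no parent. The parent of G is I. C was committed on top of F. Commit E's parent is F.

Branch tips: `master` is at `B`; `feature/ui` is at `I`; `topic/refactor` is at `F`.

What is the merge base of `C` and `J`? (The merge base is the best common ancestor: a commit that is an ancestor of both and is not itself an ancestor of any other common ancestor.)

D

Ancestors of C: {C, D, F}.
Ancestors of J: {D, J}.
Common ancestors: {D}.
The only common ancestor is D, so it is the merge base.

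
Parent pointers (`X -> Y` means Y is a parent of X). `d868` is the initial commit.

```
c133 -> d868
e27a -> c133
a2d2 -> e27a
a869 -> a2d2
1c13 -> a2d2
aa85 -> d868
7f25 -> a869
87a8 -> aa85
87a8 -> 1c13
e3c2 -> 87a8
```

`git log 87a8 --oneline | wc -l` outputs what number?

Walking parent pointers from 87a8: reachable set = {1c13, 87a8, a2d2, aa85, c133, d868, e27a}.
That is 7 commits.

7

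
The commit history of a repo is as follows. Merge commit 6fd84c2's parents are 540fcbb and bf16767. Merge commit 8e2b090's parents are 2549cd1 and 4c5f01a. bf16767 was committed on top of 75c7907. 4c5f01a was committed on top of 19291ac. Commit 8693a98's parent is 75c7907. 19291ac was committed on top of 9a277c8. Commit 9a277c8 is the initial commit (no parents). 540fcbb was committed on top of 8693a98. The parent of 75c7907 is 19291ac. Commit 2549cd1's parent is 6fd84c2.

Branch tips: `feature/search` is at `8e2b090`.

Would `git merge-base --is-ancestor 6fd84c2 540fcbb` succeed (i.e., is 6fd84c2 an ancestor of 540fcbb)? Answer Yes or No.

No

Ancestors of 540fcbb: {19291ac, 540fcbb, 75c7907, 8693a98, 9a277c8}.
6fd84c2 is not in that set, so it is not an ancestor of 540fcbb.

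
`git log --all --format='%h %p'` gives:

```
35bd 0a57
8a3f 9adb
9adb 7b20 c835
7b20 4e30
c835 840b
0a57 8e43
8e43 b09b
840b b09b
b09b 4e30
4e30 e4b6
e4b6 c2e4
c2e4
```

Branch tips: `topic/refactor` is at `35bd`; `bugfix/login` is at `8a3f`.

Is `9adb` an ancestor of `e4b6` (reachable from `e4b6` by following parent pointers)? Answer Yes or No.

No

Ancestors of e4b6: {c2e4, e4b6}.
9adb is not in that set, so it is not an ancestor of e4b6.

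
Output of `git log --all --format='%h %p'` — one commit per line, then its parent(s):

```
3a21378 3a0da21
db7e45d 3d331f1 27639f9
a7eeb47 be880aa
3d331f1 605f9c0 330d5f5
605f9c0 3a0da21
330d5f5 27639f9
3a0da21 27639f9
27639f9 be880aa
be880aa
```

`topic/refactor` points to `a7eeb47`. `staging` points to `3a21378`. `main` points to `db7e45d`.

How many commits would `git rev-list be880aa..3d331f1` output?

Reachable from 3d331f1: {27639f9, 330d5f5, 3a0da21, 3d331f1, 605f9c0, be880aa}.
Reachable from be880aa: {be880aa}.
In 3d331f1's history but not be880aa's: {27639f9, 330d5f5, 3a0da21, 3d331f1, 605f9c0} — 5 commits.

5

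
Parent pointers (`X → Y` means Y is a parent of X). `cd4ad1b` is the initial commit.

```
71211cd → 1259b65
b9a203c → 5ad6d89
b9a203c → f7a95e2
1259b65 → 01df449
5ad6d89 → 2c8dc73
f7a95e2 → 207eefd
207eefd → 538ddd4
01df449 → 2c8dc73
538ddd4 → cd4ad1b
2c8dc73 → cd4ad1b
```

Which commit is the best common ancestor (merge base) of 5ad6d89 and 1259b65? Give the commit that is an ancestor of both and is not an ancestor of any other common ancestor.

2c8dc73

Ancestors of 5ad6d89: {2c8dc73, 5ad6d89, cd4ad1b}.
Ancestors of 1259b65: {01df449, 1259b65, 2c8dc73, cd4ad1b}.
Common ancestors: {2c8dc73, cd4ad1b}.
Among these, 2c8dc73 is not an ancestor of any other common ancestor — it is the merge base.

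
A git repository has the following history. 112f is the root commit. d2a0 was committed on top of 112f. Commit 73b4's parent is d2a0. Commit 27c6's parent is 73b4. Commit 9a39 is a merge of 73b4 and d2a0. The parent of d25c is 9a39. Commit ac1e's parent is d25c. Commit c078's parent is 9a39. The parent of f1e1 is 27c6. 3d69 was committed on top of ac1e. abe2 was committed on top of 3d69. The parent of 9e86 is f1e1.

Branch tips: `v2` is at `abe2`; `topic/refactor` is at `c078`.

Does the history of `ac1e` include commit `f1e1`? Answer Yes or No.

No

Ancestors of ac1e: {112f, 73b4, 9a39, ac1e, d25c, d2a0}.
f1e1 is not in that set, so it is not an ancestor of ac1e.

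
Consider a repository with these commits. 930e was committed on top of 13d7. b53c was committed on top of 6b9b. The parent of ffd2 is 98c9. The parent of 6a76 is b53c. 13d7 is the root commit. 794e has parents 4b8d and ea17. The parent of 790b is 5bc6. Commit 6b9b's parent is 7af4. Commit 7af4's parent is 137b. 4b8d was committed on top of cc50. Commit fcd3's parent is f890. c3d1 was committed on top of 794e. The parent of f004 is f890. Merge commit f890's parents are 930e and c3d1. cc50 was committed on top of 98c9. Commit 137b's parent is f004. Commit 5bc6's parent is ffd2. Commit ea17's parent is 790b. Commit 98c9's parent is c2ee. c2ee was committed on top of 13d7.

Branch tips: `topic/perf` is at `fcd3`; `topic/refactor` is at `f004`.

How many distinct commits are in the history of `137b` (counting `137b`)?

15

Walking parent pointers from 137b: reachable set = {137b, 13d7, 4b8d, 5bc6, 790b, 794e, 930e, 98c9, c2ee, c3d1, cc50, ea17, f004, f890, ffd2}.
That is 15 commits.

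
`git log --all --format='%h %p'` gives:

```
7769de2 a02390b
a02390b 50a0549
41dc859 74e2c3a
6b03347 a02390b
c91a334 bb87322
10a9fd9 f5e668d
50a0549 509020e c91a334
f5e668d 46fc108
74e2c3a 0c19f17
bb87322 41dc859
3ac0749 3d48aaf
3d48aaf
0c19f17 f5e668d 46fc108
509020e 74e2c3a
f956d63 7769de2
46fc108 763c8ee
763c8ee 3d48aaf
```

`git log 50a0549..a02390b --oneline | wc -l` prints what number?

Reachable from a02390b: {0c19f17, 3d48aaf, 41dc859, 46fc108, 509020e, 50a0549, 74e2c3a, 763c8ee, a02390b, bb87322, c91a334, f5e668d}.
Reachable from 50a0549: {0c19f17, 3d48aaf, 41dc859, 46fc108, 509020e, 50a0549, 74e2c3a, 763c8ee, bb87322, c91a334, f5e668d}.
In a02390b's history but not 50a0549's: {a02390b} — 1 commit.

1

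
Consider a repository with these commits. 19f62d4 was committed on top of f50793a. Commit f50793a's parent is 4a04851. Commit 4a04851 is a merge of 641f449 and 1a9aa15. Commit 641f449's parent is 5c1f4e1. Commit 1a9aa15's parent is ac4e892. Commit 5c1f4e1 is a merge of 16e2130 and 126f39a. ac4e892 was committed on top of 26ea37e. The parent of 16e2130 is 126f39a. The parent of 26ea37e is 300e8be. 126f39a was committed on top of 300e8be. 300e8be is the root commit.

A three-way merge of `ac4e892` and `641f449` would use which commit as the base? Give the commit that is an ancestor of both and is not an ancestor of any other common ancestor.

300e8be

Ancestors of ac4e892: {26ea37e, 300e8be, ac4e892}.
Ancestors of 641f449: {126f39a, 16e2130, 300e8be, 5c1f4e1, 641f449}.
Common ancestors: {300e8be}.
The only common ancestor is 300e8be, so it is the merge base.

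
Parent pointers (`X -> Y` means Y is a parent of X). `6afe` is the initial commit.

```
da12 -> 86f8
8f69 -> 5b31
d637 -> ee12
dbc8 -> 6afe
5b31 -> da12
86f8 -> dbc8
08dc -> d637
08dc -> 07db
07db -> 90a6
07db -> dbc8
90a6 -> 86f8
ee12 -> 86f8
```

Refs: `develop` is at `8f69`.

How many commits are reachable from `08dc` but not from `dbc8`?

Reachable from 08dc: {07db, 08dc, 6afe, 86f8, 90a6, d637, dbc8, ee12}.
Reachable from dbc8: {6afe, dbc8}.
In 08dc's history but not dbc8's: {07db, 08dc, 86f8, 90a6, d637, ee12} — 6 commits.

6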